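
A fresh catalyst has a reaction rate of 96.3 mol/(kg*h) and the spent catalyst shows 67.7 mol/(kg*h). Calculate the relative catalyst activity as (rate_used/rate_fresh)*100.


Activity (%) = (rate_used / rate_fresh) * 100
rate_used = 67.7, rate_fresh = 96.3
= (67.7 / 96.3) * 100
= 0.7030 * 100 = 70.30

70.30 %


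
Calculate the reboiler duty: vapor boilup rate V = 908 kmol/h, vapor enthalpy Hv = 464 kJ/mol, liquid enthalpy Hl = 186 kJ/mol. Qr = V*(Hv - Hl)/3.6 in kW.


Qr = 908 * (464 - 186) / 3.6 = 908 * 278 / 3.6 = 70120

70120 kW


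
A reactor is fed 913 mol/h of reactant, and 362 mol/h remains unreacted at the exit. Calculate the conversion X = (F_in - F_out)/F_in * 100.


X = (F_in - F_out) / F_in * 100
Moles reacted = 913 - 362 = 551
X = 551 / 913 * 100
= 0.6035 * 100
= 60.35 %

60.35 %


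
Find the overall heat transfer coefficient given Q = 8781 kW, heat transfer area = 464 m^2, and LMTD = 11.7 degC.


From Q = U*A*LMTD, U = Q / (A * LMTD)
U = 8781 / (464 * 11.7) = 8781 / 5428.8 = 1.617

1.617 kW/(m^2*K)


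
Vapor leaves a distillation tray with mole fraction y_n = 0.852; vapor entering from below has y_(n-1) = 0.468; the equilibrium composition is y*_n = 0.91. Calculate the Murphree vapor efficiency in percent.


Murphree vapor efficiency: EMV = (y_n - y_(n-1)) / (y*_n - y_(n-1)) * 100
EMV = (0.852 - 0.468) / (0.91 - 0.468) * 100 = 0.384 / 0.442 * 100 = 86.88

86.88 %


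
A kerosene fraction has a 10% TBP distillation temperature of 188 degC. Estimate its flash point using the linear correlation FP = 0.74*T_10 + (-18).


FP = 0.74 * 188 + (-18) = 121.12

121.12 degC


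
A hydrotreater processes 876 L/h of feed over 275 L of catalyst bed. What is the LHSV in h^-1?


LHSV = volumetric feed rate / catalyst volume
= 876 L/h / 275 L
= 3.185 h^-1

3.185 h^-1


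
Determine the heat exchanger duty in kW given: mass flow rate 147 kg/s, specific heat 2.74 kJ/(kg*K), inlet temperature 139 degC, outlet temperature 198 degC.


Q = m_dot * cp * delta_T
delta_T = 198 - 139 = 59 K
Q = 147 * 2.74 * 59
= 402.78 * 59
= 23764.02 kW

23764.02 kW


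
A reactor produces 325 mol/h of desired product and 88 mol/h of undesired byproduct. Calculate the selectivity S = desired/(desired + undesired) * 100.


Selectivity = desired / (desired + undesired) * 100
Total products = 325 + 88 = 413 mol/h
S = 325 / 413 * 100
= 0.7869 * 100
= 78.69 %

78.69 %


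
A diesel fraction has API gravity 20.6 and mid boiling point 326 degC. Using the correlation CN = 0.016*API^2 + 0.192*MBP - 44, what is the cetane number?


CN = 0.016 * 20.6^2 + 0.192 * 326 - 44
CN = 6.78976 + 62.592 - 44 = 25.38176

25.38176


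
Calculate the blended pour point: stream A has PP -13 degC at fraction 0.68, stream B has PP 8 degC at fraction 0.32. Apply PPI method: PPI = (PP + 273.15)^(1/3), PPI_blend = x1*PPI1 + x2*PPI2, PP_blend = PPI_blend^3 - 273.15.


PPI_1 = (-13 + 273.15)^(1/3) = 6.383731
PPI_2 = (8 + 273.15)^(1/3) = 6.551077
PPI_blend = 0.68 * 6.383731 + 0.32 * 6.551077 = 6.437282
PP_blend = 6.437282^3 - 273.15 = 266.752 - 273.15 = -6.4

-6.4 degC


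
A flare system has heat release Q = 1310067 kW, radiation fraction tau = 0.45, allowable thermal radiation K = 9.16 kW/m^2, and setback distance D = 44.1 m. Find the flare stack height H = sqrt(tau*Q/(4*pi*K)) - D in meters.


tau*Q/(4*pi*K) = 0.45 * 1310067 / (4 * pi * 9.16) = 5121.54
sqrt(5121.54) = 71.5649
H = 71.5649 - 44.1 = 27.46

27.46 m


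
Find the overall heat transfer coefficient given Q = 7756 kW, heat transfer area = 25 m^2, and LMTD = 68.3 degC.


From Q = U*A*LMTD, U = Q / (A * LMTD)
U = 7756 / (25 * 68.3) = 7756 / 1707.5 = 4.542

4.542 kW/(m^2*K)


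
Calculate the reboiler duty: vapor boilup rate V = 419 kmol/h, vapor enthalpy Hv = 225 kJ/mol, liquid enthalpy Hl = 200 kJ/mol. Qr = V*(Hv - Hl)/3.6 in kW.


Qr = 419 * (225 - 200) / 3.6 = 419 * 25 / 3.6 = 2910

2910 kW


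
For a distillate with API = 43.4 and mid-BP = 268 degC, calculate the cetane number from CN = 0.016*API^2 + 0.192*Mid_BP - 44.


CN = 0.016 * 43.4^2 + 0.192 * 268 - 44
CN = 30.13696 + 51.456 - 44 = 37.59296

37.59296


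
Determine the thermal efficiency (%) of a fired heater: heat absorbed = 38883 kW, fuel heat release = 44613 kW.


Furnace efficiency = Q_absorbed / Q_fuel * 100
= 38883 / 44613 * 100 = 87.16

87.16 %


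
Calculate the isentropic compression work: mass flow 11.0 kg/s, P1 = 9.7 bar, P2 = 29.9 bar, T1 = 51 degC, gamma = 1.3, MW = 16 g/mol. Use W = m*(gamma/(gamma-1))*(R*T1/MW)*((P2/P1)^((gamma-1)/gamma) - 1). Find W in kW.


Isentropic work: W = m*(gamma/(gamma-1))*(R*T1/MW)*((P2/P1)^((gamma-1)/gamma) - 1)
T1 = 51 + 273.15 = 324.15 K
Pressure ratio = 29.9 / 9.7 = 3.08247
Exponent = (1.3 - 1)/1.3 = 0.230769
(P2/P1)^exp - 1 = 3.08247^0.230769 - 1 = 0.29665
W = 11.0 * 1.3 / 0.3 * 8.314 * 324.15 / 16 * 0.29665 = 2382

2382 kW


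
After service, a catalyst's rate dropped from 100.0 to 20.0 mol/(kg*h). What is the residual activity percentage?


Activity (%) = (rate_used / rate_fresh) * 100
rate_used = 20.0, rate_fresh = 100.0
= (20.0 / 100.0) * 100
= 0.2000 * 100 = 20.00

20.00 %


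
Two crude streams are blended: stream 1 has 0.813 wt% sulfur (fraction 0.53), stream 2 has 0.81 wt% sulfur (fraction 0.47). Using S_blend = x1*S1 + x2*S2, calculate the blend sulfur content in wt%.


Linear sulfur blending: S_blend = x1*S1 + x2*S2
Contribution 1: 0.53 * 0.813 = 0.43089 wt%
Contribution 2: 0.47 * 0.81 = 0.3807 wt%
S_blend = 0.43089 + 0.3807 = 0.81159

0.81159 wt%


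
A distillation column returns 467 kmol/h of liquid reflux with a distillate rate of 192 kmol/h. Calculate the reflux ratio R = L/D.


Reflux ratio definition: R = L / D (liquid returned / distillate withdrawn)
L = 467 kmol/h, D = 192 kmol/h
R = 467 / 192 = 2.432

2.432


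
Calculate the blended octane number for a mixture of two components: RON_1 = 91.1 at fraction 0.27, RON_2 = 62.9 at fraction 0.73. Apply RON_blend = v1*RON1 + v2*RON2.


Linear blending: RON_blend = sum(vi * RONi)
Contribution 1: 0.27 * 91.1 = 24.597
Contribution 2: 0.73 * 62.9 = 45.917
RON_blend = 24.597 + 45.917 = 70.514

70.514


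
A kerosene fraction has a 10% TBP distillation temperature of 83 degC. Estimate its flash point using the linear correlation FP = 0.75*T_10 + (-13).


FP = 0.75 * 83 + (-13) = 49.25

49.25 degC


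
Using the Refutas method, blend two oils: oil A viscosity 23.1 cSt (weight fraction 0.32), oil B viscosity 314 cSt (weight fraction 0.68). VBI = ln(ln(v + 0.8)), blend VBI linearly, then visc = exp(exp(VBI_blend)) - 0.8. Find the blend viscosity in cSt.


Refutas method: VBN_i = 14.534*ln(ln(visc_i + 0.8)) + 10.975, blended linearly by mass fraction; since VBN is linear in VBI_i = ln(ln(visc_i + 0.8)) and the fractions sum to 1, blend VBI directly: visc = exp(exp(VBI_blend)) - 0.8
VBI_1 = ln(ln(23.1 + 0.8)) = 1.15495
VBI_2 = ln(ln(314 + 0.8)) = 1.74954
VBI_blend = 0.32 * 1.15495 + 0.68 * 1.74954 = 1.55927
visc_blend = exp(exp(1.55927)) - 0.8 = 115.4

115.4 cSt


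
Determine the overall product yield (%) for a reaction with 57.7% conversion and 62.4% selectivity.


Overall yield = conversion (%) * selectivity (%) / 100
Conversion = 57.7%, Selectivity = 62.4%
Y = 57.7 * 62.4 / 100
= 36.0048 %

36.0048 %


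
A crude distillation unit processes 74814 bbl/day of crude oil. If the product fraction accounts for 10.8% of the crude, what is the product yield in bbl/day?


Crude throughput = 74814 bbl/day
Fraction yield = 10.8%
yield = throughput * fraction / 100
yield = 74814 * 10.8 / 100 = 8079.912

8079.912 bbl/day


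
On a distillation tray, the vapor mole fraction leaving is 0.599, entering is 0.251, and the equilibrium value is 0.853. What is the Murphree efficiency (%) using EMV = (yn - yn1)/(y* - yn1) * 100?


Murphree vapor efficiency: EMV = (y_n - y_(n-1)) / (y*_n - y_(n-1)) * 100
EMV = (0.599 - 0.251) / (0.853 - 0.251) * 100 = 0.348 / 0.602 * 100 = 57.81

57.81 %


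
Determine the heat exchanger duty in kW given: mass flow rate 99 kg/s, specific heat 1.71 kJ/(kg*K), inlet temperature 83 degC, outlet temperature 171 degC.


Q = m_dot * cp * delta_T
delta_T = 171 - 83 = 88 K
Q = 99 * 1.71 * 88
= 169.29 * 88
= 14897.52 kW

14897.52 kW


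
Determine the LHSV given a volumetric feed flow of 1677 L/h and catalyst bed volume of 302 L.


LHSV = volumetric feed rate / catalyst volume
= 1677 L/h / 302 L
= 5.553 h^-1

5.553 h^-1


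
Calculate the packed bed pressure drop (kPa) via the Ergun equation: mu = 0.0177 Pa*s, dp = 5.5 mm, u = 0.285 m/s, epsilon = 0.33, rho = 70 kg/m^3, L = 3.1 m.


dp = 5.5 mm = 0.0055 m
Viscous term = 150*0.0177*0.285*(1-0.33)^2 / (0.0055^2*0.33^3) = 312458
Inertial term = 1.75*70*0.285^2*(1-0.33) / (0.0055*0.33^3) = 33728.4
dP/L = 312458 + 33728.4 = 346186 Pa/m
dP = 346186 * 3.1 / 1000 = 1073 kPa

1073 kPa


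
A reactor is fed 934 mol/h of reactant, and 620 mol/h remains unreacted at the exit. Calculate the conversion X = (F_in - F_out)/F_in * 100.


X = (F_in - F_out) / F_in * 100
Moles reacted = 934 - 620 = 314
X = 314 / 934 * 100
= 0.3362 * 100
= 33.62 %

33.62 %


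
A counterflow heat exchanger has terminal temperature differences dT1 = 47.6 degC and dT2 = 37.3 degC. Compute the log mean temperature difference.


LMTD = (dT1 - dT2) / ln(dT1/dT2)
= (47.6 - 37.3) / ln(47.6 / 37.3) = 10.3 / 0.243839 = 42.24

42.24 degC


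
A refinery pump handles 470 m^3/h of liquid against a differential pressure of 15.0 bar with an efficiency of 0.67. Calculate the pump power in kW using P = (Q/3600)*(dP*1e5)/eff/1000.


Q = 470 / 3600 = 0.130556 m^3/s
P = 0.130556 * (15.0 * 1e5) / 0.67 / 1000 = 292.3

292.3 kW


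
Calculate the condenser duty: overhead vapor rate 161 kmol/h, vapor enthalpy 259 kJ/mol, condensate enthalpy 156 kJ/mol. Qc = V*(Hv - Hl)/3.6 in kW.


Qc = 161 * (259 - 156) / 3.6 = 161 * 103 / 3.6 = 4606

4606 kW


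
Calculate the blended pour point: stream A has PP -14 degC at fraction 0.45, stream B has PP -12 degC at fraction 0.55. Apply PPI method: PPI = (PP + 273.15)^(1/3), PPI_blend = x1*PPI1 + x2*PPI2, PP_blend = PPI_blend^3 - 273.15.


PPI_1 = (-14 + 273.15)^(1/3) = 6.375541
PPI_2 = (-12 + 273.15)^(1/3) = 6.391901
PPI_blend = 0.45 * 6.375541 + 0.55 * 6.391901 = 6.384539
PP_blend = 6.384539^3 - 273.15 = 260.2487 - 273.15 = -12.9

-12.9 degC


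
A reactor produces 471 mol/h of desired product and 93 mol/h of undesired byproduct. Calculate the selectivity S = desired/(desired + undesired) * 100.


Selectivity = desired / (desired + undesired) * 100
Total products = 471 + 93 = 564 mol/h
S = 471 / 564 * 100
= 0.8351 * 100
= 83.51 %

83.51 %


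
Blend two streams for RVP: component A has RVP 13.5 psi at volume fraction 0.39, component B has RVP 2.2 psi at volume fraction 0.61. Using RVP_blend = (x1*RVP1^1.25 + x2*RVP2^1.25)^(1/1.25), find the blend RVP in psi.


Chevron index: RVP_blend = (sum xi*RVPi^1.25)^(1/1.25)
RVP^1.25 terms: 0.39 * 13.5^1.25 + 0.61 * 2.2^1.25 = 11.7265
RVP_blend = 11.7265^(1/1.25) = 7.167

7.167 psi


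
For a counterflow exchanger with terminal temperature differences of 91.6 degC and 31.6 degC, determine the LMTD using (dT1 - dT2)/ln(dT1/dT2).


LMTD = (dT1 - dT2) / ln(dT1/dT2)
= (91.6 - 31.6) / ln(91.6 / 31.6) = 60 / 1.06427 = 56.38

56.38 degC


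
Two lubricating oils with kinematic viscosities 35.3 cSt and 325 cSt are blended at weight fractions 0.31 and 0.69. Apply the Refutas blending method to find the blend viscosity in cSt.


Refutas method: VBN_i = 14.534*ln(ln(visc_i + 0.8)) + 10.975, blended linearly by mass fraction; since VBN is linear in VBI_i = ln(ln(visc_i + 0.8)) and the fractions sum to 1, blend VBI directly: visc = exp(exp(VBI_blend)) - 0.8
VBI_1 = ln(ln(35.3 + 0.8)) = 1.27712
VBI_2 = ln(ln(325 + 0.8)) = 1.75549
VBI_blend = 0.31 * 1.27712 + 0.69 * 1.75549 = 1.6072
visc_blend = exp(exp(1.6072)) - 0.8 = 146.0

146.0 cSt


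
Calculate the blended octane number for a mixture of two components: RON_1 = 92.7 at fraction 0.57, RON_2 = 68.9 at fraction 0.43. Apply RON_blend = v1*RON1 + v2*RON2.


Linear blending: RON_blend = sum(vi * RONi)
Contribution 1: 0.57 * 92.7 = 52.839
Contribution 2: 0.43 * 68.9 = 29.627
RON_blend = 52.839 + 29.627 = 82.466

82.466


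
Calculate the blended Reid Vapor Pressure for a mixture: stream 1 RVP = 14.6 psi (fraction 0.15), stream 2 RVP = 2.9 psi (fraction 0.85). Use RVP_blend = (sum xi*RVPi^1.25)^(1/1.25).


Chevron index: RVP_blend = (sum xi*RVPi^1.25)^(1/1.25)
RVP^1.25 terms: 0.15 * 14.6^1.25 + 0.85 * 2.9^1.25 = 7.49762
RVP_blend = 7.49762^(1/1.25) = 5.011

5.011 psi


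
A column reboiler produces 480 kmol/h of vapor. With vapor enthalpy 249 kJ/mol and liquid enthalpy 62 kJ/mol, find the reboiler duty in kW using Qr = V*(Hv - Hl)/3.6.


Qr = 480 * (249 - 62) / 3.6 = 480 * 187 / 3.6 = 24930

24930 kW


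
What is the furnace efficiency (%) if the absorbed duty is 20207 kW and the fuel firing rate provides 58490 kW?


Furnace efficiency = Q_absorbed / Q_fuel * 100
= 20207 / 58490 * 100 = 34.55

34.55 %


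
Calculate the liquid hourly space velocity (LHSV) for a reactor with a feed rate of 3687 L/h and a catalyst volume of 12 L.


LHSV = volumetric feed rate / catalyst volume
= 3687 L/h / 12 L
= 307.2 h^-1

307.2 h^-1


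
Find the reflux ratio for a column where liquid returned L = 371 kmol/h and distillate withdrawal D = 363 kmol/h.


Reflux ratio definition: R = L / D (liquid returned / distillate withdrawn)
L = 371 kmol/h, D = 363 kmol/h
R = 371 / 363 = 1.022

1.022


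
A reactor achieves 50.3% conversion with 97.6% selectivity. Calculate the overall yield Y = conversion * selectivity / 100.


Overall yield = conversion (%) * selectivity (%) / 100
Conversion = 50.3%, Selectivity = 97.6%
Y = 50.3 * 97.6 / 100
= 49.0928 %

49.0928 %


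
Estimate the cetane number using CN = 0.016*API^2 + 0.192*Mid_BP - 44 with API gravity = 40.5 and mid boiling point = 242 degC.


CN = 0.016 * 40.5^2 + 0.192 * 242 - 44
CN = 26.244 + 46.464 - 44 = 28.708

28.708


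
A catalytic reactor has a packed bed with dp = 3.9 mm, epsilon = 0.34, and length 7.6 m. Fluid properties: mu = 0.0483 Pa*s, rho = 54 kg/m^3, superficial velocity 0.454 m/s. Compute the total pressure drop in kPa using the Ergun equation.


dp = 3.9 mm = 0.0039 m
Viscous term = 150*0.0483*0.454*(1-0.34)^2 / (0.0039^2*0.34^3) = 2396710
Inertial term = 1.75*54*0.454^2*(1-0.34) / (0.0039*0.34^3) = 83866
dP/L = 2396710 + 83866 = 2480580 Pa/m
dP = 2480580 * 7.6 / 1000 = 18850 kPa

18850 kPa


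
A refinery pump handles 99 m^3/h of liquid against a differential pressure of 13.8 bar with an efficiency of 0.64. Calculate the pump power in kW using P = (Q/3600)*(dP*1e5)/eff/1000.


Q = 99 / 3600 = 0.0275 m^3/s
P = 0.0275 * (13.8 * 1e5) / 0.64 / 1000 = 59.30

59.30 kW


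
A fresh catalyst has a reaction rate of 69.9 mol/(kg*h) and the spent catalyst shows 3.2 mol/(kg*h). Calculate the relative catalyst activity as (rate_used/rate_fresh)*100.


Activity (%) = (rate_used / rate_fresh) * 100
rate_used = 3.2, rate_fresh = 69.9
= (3.2 / 69.9) * 100
= 0.04578 * 100 = 4.578

4.578 %


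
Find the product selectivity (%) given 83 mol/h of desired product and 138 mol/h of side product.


Selectivity = desired / (desired + undesired) * 100
Total products = 83 + 138 = 221 mol/h
S = 83 / 221 * 100
= 0.3756 * 100
= 37.56 %

37.56 %


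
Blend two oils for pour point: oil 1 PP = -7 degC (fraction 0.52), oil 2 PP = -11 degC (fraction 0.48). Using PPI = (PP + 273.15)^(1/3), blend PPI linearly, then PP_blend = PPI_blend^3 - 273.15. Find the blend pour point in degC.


PPI_1 = (-7 + 273.15)^(1/3) = 6.432436
PPI_2 = (-11 + 273.15)^(1/3) = 6.400049
PPI_blend = 0.52 * 6.432436 + 0.48 * 6.400049 = 6.41689
PP_blend = 6.41689^3 - 273.15 = 264.2249 - 273.15 = -8.93

-8.93 degC


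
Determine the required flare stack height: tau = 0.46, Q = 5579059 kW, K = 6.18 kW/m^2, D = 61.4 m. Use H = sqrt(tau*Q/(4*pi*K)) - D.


tau*Q/(4*pi*K) = 0.46 * 5579059 / (4 * pi * 6.18) = 33046.1
sqrt(33046.1) = 181.786
H = 181.786 - 61.4 = 120.4

120.4 m


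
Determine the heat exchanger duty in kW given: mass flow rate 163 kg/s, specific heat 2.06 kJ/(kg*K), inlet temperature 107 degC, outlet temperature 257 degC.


Q = m_dot * cp * delta_T
delta_T = 257 - 107 = 150 K
Q = 163 * 2.06 * 150
= 335.78 * 150
= 50367 kW

50367 kW


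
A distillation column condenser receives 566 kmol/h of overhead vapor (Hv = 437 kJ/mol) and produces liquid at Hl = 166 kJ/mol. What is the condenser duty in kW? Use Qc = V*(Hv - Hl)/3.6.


Qc = 566 * (437 - 166) / 3.6 = 566 * 271 / 3.6 = 42610

42610 kW


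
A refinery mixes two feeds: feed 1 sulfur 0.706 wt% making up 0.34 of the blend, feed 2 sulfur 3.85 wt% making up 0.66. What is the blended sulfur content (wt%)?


Linear sulfur blending: S_blend = x1*S1 + x2*S2
Contribution 1: 0.34 * 0.706 = 0.24004 wt%
Contribution 2: 0.66 * 3.85 = 2.541 wt%
S_blend = 0.24004 + 2.541 = 2.78104

2.78104 wt%


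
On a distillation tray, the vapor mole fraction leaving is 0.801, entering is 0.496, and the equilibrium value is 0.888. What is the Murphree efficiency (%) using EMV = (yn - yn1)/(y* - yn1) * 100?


Murphree vapor efficiency: EMV = (y_n - y_(n-1)) / (y*_n - y_(n-1)) * 100
EMV = (0.801 - 0.496) / (0.888 - 0.496) * 100 = 0.305 / 0.392 * 100 = 77.81

77.81 %


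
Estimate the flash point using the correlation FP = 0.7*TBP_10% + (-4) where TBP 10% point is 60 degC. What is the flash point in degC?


FP = 0.7 * 60 + (-4) = 38

38 degC


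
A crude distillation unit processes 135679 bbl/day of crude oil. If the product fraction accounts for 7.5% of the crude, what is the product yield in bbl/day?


Crude throughput = 135679 bbl/day
Fraction yield = 7.5%
yield = throughput * fraction / 100
yield = 135679 * 7.5 / 100 = 10175.925

10175.925 bbl/day


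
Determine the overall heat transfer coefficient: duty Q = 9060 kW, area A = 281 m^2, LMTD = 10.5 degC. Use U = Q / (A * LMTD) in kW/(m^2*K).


From Q = U*A*LMTD, U = Q / (A * LMTD)
U = 9060 / (281 * 10.5) = 9060 / 2950.5 = 3.071

3.071 kW/(m^2*K)


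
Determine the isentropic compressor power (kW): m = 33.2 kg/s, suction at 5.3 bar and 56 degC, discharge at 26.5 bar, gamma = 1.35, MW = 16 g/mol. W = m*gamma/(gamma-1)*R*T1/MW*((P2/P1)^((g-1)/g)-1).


Isentropic work: W = m*(gamma/(gamma-1))*(R*T1/MW)*((P2/P1)^((gamma-1)/gamma) - 1)
T1 = 56 + 273.15 = 329.15 K
Pressure ratio = 26.5 / 5.3 = 5
Exponent = (1.35 - 1)/1.35 = 0.259259
(P2/P1)^exp - 1 = 5^0.259259 - 1 = 0.517799
W = 33.2 * 1.35 / 0.35 * 8.314 * 329.15 / 16 * 0.517799 = 11340

11340 kW


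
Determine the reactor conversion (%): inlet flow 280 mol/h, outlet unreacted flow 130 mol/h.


X = (F_in - F_out) / F_in * 100
Moles reacted = 280 - 130 = 150
X = 150 / 280 * 100
= 0.5357 * 100
= 53.57 %

53.57 %


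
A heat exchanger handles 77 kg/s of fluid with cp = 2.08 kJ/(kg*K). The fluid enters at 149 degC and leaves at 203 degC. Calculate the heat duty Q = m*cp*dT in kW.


Q = m_dot * cp * delta_T
delta_T = 203 - 149 = 54 K
Q = 77 * 2.08 * 54
= 160.16 * 54
= 8648.64 kW

8648.64 kW


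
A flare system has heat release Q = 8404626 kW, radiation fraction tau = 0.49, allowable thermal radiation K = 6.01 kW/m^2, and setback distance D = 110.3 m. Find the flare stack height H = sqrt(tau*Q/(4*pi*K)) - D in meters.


tau*Q/(4*pi*K) = 0.49 * 8404626 / (4 * pi * 6.01) = 54529.3
sqrt(54529.3) = 233.515
H = 233.515 - 110.3 = 123.2

123.2 m


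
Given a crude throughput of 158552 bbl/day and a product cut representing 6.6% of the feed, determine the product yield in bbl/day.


Crude throughput = 158552 bbl/day
Fraction yield = 6.6%
yield = throughput * fraction / 100
yield = 158552 * 6.6 / 100 = 10464.432

10464.432 bbl/day


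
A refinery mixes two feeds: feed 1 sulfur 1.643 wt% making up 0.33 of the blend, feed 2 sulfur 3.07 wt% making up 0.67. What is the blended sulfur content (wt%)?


Linear sulfur blending: S_blend = x1*S1 + x2*S2
Contribution 1: 0.33 * 1.643 = 0.54219 wt%
Contribution 2: 0.67 * 3.07 = 2.0569 wt%
S_blend = 0.54219 + 2.0569 = 2.59909

2.59909 wt%


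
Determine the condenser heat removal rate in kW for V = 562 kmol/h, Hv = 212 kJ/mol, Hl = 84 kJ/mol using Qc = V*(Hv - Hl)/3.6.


Qc = 562 * (212 - 84) / 3.6 = 562 * 128 / 3.6 = 19980

19980 kW


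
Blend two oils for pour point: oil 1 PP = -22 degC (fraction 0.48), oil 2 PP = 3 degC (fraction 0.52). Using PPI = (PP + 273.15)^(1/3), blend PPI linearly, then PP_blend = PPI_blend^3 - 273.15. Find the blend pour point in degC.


PPI_1 = (-22 + 273.15)^(1/3) = 6.30925
PPI_2 = (3 + 273.15)^(1/3) = 6.512009
PPI_blend = 0.48 * 6.30925 + 0.52 * 6.512009 = 6.414685
PP_blend = 6.414685^3 - 273.15 = 263.9526 - 273.15 = -9.2

-9.2 degC


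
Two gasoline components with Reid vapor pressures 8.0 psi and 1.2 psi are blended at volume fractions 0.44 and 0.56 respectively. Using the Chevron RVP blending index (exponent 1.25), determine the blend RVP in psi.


Chevron index: RVP_blend = (sum xi*RVPi^1.25)^(1/1.25)
RVP^1.25 terms: 0.44 * 8.0^1.25 + 0.56 * 1.2^1.25 = 6.62325
RVP_blend = 6.62325^(1/1.25) = 4.538

4.538 psi


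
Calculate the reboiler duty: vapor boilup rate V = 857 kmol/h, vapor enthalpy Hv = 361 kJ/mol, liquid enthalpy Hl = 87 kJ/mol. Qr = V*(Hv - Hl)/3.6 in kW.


Qr = 857 * (361 - 87) / 3.6 = 857 * 274 / 3.6 = 65230

65230 kW


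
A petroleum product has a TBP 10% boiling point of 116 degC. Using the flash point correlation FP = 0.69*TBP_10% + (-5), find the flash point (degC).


FP = 0.69 * 116 + (-5) = 75.04

75.04 degC


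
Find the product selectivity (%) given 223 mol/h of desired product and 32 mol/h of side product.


Selectivity = desired / (desired + undesired) * 100
Total products = 223 + 32 = 255 mol/h
S = 223 / 255 * 100
= 0.8745 * 100
= 87.45 %

87.45 %


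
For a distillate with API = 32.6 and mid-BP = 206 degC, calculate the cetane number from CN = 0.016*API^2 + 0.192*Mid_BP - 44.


CN = 0.016 * 32.6^2 + 0.192 * 206 - 44
CN = 17.00416 + 39.552 - 44 = 12.55616

12.55616


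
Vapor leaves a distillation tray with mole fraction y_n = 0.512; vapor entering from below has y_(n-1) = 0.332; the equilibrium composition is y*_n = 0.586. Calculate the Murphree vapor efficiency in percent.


Murphree vapor efficiency: EMV = (y_n - y_(n-1)) / (y*_n - y_(n-1)) * 100
EMV = (0.512 - 0.332) / (0.586 - 0.332) * 100 = 0.18 / 0.254 * 100 = 70.87

70.87 %


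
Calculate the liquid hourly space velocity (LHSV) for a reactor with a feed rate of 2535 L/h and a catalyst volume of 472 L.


LHSV = volumetric feed rate / catalyst volume
= 2535 L/h / 472 L
= 5.371 h^-1

5.371 h^-1


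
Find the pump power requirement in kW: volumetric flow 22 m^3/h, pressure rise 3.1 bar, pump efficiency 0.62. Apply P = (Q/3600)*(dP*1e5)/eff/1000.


Q = 22 / 3600 = 0.00611111 m^3/s
P = 0.00611111 * (3.1 * 1e5) / 0.62 / 1000 = 3.056

3.056 kW


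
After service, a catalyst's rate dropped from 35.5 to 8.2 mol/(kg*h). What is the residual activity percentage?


Activity (%) = (rate_used / rate_fresh) * 100
rate_used = 8.2, rate_fresh = 35.5
= (8.2 / 35.5) * 100
= 0.2310 * 100 = 23.10

23.10 %


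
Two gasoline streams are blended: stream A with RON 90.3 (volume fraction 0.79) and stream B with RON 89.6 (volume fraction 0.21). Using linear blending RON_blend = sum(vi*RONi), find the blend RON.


Linear blending: RON_blend = sum(vi * RONi)
Contribution 1: 0.79 * 90.3 = 71.337
Contribution 2: 0.21 * 89.6 = 18.816
RON_blend = 71.337 + 18.816 = 90.153

90.153


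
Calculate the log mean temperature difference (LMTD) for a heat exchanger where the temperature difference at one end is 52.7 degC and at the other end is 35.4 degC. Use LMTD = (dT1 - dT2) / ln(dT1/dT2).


LMTD = (dT1 - dT2) / ln(dT1/dT2)
= (52.7 - 35.4) / ln(52.7 / 35.4) = 17.3 / 0.397904 = 43.48

43.48 degC


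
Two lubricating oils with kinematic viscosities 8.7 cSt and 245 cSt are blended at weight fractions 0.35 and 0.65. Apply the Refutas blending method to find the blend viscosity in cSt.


Refutas method: VBN_i = 14.534*ln(ln(visc_i + 0.8)) + 10.975, blended linearly by mass fraction; since VBN is linear in VBI_i = ln(ln(visc_i + 0.8)) and the fractions sum to 1, blend VBI directly: visc = exp(exp(VBI_blend)) - 0.8
VBI_1 = ln(ln(8.7 + 0.8)) = 0.811504
VBI_2 = ln(ln(245 + 0.8)) = 1.70557
VBI_blend = 0.35 * 0.811504 + 0.65 * 1.70557 = 1.39265
visc_blend = exp(exp(1.39265)) - 0.8 = 55.21

55.21 cSt


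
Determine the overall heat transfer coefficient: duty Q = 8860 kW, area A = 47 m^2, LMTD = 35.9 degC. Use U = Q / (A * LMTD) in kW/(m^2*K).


From Q = U*A*LMTD, U = Q / (A * LMTD)
U = 8860 / (47 * 35.9) = 8860 / 1687.3 = 5.251

5.251 kW/(m^2*K)


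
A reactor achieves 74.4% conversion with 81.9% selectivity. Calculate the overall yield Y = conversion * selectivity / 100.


Overall yield = conversion (%) * selectivity (%) / 100
Conversion = 74.4%, Selectivity = 81.9%
Y = 74.4 * 81.9 / 100
= 60.9336 %

60.9336 %


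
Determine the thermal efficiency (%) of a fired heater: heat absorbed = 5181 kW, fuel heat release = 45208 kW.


Furnace efficiency = Q_absorbed / Q_fuel * 100
= 5181 / 45208 * 100 = 11.46

11.46 %


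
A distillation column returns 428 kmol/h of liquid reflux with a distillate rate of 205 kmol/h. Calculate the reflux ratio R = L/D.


Reflux ratio definition: R = L / D (liquid returned / distillate withdrawn)
L = 428 kmol/h, D = 205 kmol/h
R = 428 / 205 = 2.088

2.088


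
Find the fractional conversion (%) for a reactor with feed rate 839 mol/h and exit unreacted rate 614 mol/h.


X = (F_in - F_out) / F_in * 100
Moles reacted = 839 - 614 = 225
X = 225 / 839 * 100
= 0.2682 * 100
= 26.82 %

26.82 %


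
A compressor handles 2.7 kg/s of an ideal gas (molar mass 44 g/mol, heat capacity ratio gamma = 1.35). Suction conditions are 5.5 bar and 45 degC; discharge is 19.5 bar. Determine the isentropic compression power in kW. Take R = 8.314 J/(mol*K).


Isentropic work: W = m*(gamma/(gamma-1))*(R*T1/MW)*((P2/P1)^((gamma-1)/gamma) - 1)
T1 = 45 + 273.15 = 318.15 K
Pressure ratio = 19.5 / 5.5 = 3.54545
Exponent = (1.35 - 1)/1.35 = 0.259259
(P2/P1)^exp - 1 = 3.54545^0.259259 - 1 = 0.388376
W = 2.7 * 1.35 / 0.35 * 8.314 * 318.15 / 44 * 0.388376 = 243.1

243.1 kW


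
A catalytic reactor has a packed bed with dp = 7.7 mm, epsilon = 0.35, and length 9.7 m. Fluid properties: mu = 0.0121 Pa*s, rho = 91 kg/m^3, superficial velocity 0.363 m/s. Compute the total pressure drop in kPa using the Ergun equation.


dp = 7.7 mm = 0.0077 m
Viscous term = 150*0.0121*0.363*(1-0.35)^2 / (0.0077^2*0.35^3) = 109503
Inertial term = 1.75*91*0.363^2*(1-0.35) / (0.0077*0.35^3) = 41315.3
dP/L = 109503 + 41315.3 = 150818 Pa/m
dP = 150818 * 9.7 / 1000 = 1463 kPa

1463 kPa


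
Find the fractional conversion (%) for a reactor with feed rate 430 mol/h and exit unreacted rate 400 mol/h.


X = (F_in - F_out) / F_in * 100
Moles reacted = 430 - 400 = 30
X = 30 / 430 * 100
= 0.06977 * 100
= 6.977 %

6.977 %


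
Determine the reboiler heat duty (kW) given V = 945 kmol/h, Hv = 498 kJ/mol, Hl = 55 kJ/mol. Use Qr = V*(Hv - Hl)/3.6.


Qr = 945 * (498 - 55) / 3.6 = 945 * 443 / 3.6 = 116300

116300 kW


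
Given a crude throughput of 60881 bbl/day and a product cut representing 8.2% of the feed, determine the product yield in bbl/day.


Crude throughput = 60881 bbl/day
Fraction yield = 8.2%
yield = throughput * fraction / 100
yield = 60881 * 8.2 / 100 = 4992.242

4992.242 bbl/day


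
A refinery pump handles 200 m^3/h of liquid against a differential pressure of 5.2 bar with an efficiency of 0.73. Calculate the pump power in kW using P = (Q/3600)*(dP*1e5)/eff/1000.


Q = 200 / 3600 = 0.0555556 m^3/s
P = 0.0555556 * (5.2 * 1e5) / 0.73 / 1000 = 39.57

39.57 kW


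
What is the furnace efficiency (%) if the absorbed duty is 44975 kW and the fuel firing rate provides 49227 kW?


Furnace efficiency = Q_absorbed / Q_fuel * 100
= 44975 / 49227 * 100 = 91.36

91.36 %


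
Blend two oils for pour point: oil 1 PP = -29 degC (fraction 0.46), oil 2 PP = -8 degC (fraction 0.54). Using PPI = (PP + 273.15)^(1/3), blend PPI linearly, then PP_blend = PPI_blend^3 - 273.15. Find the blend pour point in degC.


PPI_1 = (-29 + 273.15)^(1/3) = 6.25008
PPI_2 = (-8 + 273.15)^(1/3) = 6.42437
PPI_blend = 0.46 * 6.25008 + 0.54 * 6.42437 = 6.344197
PP_blend = 6.344197^3 - 273.15 = 255.3465 - 273.15 = -17.8

-17.8 degC


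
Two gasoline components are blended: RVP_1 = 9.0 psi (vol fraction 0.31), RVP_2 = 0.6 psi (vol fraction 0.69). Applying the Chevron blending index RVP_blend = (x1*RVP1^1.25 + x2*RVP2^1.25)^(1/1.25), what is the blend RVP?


Chevron index: RVP_blend = (sum xi*RVPi^1.25)^(1/1.25)
RVP^1.25 terms: 0.31 * 9.0^1.25 + 0.69 * 0.6^1.25 = 5.19679
RVP_blend = 5.19679^(1/1.25) = 3.738

3.738 psi


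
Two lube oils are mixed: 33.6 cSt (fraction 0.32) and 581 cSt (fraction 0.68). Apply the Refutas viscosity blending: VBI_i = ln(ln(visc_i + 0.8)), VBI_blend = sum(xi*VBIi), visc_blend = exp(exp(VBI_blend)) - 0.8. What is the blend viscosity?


Refutas method: VBN_i = 14.534*ln(ln(visc_i + 0.8)) + 10.975, blended linearly by mass fraction; since VBN is linear in VBI_i = ln(ln(visc_i + 0.8)) and the fractions sum to 1, blend VBI directly: visc = exp(exp(VBI_blend)) - 0.8
VBI_1 = ln(ln(33.6 + 0.8)) = 1.26358
VBI_2 = ln(ln(581 + 0.8)) = 1.85099
VBI_blend = 0.32 * 1.26358 + 0.68 * 1.85099 = 1.66302
visc_blend = exp(exp(1.66302)) - 0.8 = 194.6

194.6 cSt


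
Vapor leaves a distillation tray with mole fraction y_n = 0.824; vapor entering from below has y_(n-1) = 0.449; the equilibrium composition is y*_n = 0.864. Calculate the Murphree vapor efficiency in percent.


Murphree vapor efficiency: EMV = (y_n - y_(n-1)) / (y*_n - y_(n-1)) * 100
EMV = (0.824 - 0.449) / (0.864 - 0.449) * 100 = 0.375 / 0.415 * 100 = 90.36

90.36 %


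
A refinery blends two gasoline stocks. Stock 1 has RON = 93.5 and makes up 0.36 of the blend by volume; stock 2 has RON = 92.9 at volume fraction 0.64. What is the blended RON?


Linear blending: RON_blend = sum(vi * RONi)
Contribution 1: 0.36 * 93.5 = 33.66
Contribution 2: 0.64 * 92.9 = 59.456
RON_blend = 33.66 + 59.456 = 93.116

93.116


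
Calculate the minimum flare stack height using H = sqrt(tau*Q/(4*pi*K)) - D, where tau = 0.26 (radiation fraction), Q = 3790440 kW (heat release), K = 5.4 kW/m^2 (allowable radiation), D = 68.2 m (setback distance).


tau*Q/(4*pi*K) = 0.26 * 3790440 / (4 * pi * 5.4) = 14523.1
sqrt(14523.1) = 120.512
H = 120.512 - 68.2 = 52.31

52.31 m


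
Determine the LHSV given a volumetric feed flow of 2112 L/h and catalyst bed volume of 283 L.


LHSV = volumetric feed rate / catalyst volume
= 2112 L/h / 283 L
= 7.463 h^-1

7.463 h^-1


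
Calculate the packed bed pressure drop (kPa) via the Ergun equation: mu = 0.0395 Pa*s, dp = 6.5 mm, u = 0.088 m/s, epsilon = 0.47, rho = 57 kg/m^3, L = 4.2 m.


dp = 6.5 mm = 0.0065 m
Viscous term = 150*0.0395*0.088*(1-0.47)^2 / (0.0065^2*0.47^3) = 33388.9
Inertial term = 1.75*57*0.088^2*(1-0.47) / (0.0065*0.47^3) = 606.663
dP/L = 33388.9 + 606.663 = 33995.6 Pa/m
dP = 33995.6 * 4.2 / 1000 = 142.8 kPa

142.8 kPa


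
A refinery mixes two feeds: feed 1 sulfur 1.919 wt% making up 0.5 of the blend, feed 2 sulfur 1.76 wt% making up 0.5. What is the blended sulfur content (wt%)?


Linear sulfur blending: S_blend = x1*S1 + x2*S2
Contribution 1: 0.5 * 1.919 = 0.9595 wt%
Contribution 2: 0.5 * 1.76 = 0.88 wt%
S_blend = 0.9595 + 0.88 = 1.8395

1.8395 wt%


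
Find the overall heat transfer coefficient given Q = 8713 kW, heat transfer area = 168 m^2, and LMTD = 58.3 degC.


From Q = U*A*LMTD, U = Q / (A * LMTD)
U = 8713 / (168 * 58.3) = 8713 / 9794.4 = 0.8896

0.8896 kW/(m^2*K)


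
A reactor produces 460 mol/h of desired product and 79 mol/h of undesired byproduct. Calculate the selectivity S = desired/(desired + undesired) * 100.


Selectivity = desired / (desired + undesired) * 100
Total products = 460 + 79 = 539 mol/h
S = 460 / 539 * 100
= 0.8534 * 100
= 85.34 %

85.34 %


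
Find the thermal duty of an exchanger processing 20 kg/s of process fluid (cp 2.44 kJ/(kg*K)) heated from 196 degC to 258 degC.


Q = m_dot * cp * delta_T
delta_T = 258 - 196 = 62 K
Q = 20 * 2.44 * 62
= 48.8 * 62
= 3025.6 kW

3025.6 kW


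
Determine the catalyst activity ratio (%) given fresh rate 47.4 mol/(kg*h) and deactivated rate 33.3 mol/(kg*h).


Activity (%) = (rate_used / rate_fresh) * 100
rate_used = 33.3, rate_fresh = 47.4
= (33.3 / 47.4) * 100
= 0.7025 * 100 = 70.25

70.25 %


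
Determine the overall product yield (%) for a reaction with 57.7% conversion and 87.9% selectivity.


Overall yield = conversion (%) * selectivity (%) / 100
Conversion = 57.7%, Selectivity = 87.9%
Y = 57.7 * 87.9 / 100
= 50.7183 %

50.7183 %


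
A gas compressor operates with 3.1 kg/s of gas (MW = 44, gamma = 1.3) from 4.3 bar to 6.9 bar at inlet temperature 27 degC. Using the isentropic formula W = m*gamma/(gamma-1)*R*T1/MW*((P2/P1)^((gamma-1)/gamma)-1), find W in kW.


Isentropic work: W = m*(gamma/(gamma-1))*(R*T1/MW)*((P2/P1)^((gamma-1)/gamma) - 1)
T1 = 27 + 273.15 = 300.15 K
Pressure ratio = 6.9 / 4.3 = 1.60465
Exponent = (1.3 - 1)/1.3 = 0.230769
(P2/P1)^exp - 1 = 1.60465^0.230769 - 1 = 0.11531
W = 3.1 * 1.3 / 0.3 * 8.314 * 300.15 / 44 * 0.11531 = 87.85

87.85 kW


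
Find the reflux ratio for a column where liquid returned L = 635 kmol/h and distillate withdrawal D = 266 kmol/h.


Reflux ratio definition: R = L / D (liquid returned / distillate withdrawn)
L = 635 kmol/h, D = 266 kmol/h
R = 635 / 266 = 2.387

2.387


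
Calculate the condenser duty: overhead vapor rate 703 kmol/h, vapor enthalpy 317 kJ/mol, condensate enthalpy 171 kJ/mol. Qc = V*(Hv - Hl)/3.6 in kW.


Qc = 703 * (317 - 171) / 3.6 = 703 * 146 / 3.6 = 28510

28510 kW


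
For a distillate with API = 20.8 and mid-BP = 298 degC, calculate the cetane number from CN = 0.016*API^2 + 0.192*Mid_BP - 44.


CN = 0.016 * 20.8^2 + 0.192 * 298 - 44
CN = 6.92224 + 57.216 - 44 = 20.13824

20.13824


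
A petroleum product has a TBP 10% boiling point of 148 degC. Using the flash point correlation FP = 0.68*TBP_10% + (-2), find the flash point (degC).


FP = 0.68 * 148 + (-2) = 98.64

98.64 degC


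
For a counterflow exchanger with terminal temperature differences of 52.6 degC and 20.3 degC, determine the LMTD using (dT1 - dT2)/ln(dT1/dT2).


LMTD = (dT1 - dT2) / ln(dT1/dT2)
= (52.6 - 20.3) / ln(52.6 / 20.3) = 32.3 / 0.952095 = 33.93

33.93 degC


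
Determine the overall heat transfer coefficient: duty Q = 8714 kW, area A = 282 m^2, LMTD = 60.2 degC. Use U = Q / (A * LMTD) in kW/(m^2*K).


From Q = U*A*LMTD, U = Q / (A * LMTD)
U = 8714 / (282 * 60.2) = 8714 / 16976.4 = 0.5133

0.5133 kW/(m^2*K)


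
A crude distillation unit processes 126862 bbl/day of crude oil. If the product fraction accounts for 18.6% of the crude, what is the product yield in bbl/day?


Crude throughput = 126862 bbl/day
Fraction yield = 18.6%
yield = throughput * fraction / 100
yield = 126862 * 18.6 / 100 = 23596.332

23596.332 bbl/day


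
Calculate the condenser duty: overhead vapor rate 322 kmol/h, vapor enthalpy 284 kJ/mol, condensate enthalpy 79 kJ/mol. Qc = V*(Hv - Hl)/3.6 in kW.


Qc = 322 * (284 - 79) / 3.6 = 322 * 205 / 3.6 = 18340

18340 kW


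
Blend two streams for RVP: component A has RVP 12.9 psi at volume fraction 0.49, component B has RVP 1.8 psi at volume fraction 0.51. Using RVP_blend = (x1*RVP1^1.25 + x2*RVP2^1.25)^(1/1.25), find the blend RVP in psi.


Chevron index: RVP_blend = (sum xi*RVPi^1.25)^(1/1.25)
RVP^1.25 terms: 0.49 * 12.9^1.25 + 0.51 * 1.8^1.25 = 13.0427
RVP_blend = 13.0427^(1/1.25) = 7.804

7.804 psi


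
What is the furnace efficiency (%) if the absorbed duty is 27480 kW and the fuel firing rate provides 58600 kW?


Furnace efficiency = Q_absorbed / Q_fuel * 100
= 27480 / 58600 * 100 = 46.89

46.89 %


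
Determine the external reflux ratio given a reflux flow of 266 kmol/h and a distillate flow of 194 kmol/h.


Reflux ratio definition: R = L / D (liquid returned / distillate withdrawn)
L = 266 kmol/h, D = 194 kmol/h
R = 266 / 194 = 1.371

1.371


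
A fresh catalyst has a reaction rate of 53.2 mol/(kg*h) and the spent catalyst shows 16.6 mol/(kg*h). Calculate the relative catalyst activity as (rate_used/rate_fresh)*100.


Activity (%) = (rate_used / rate_fresh) * 100
rate_used = 16.6, rate_fresh = 53.2
= (16.6 / 53.2) * 100
= 0.3120 * 100 = 31.20

31.20 %


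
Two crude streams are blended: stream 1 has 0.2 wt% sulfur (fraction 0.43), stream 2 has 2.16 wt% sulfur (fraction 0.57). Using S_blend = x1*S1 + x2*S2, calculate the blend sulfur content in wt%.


Linear sulfur blending: S_blend = x1*S1 + x2*S2
Contribution 1: 0.43 * 0.2 = 0.086 wt%
Contribution 2: 0.57 * 2.16 = 1.2312 wt%
S_blend = 0.086 + 1.2312 = 1.3172

1.3172 wt%


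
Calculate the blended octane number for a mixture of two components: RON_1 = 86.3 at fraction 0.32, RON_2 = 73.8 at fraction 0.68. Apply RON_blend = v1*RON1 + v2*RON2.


Linear blending: RON_blend = sum(vi * RONi)
Contribution 1: 0.32 * 86.3 = 27.616
Contribution 2: 0.68 * 73.8 = 50.184
RON_blend = 27.616 + 50.184 = 77.8

77.8


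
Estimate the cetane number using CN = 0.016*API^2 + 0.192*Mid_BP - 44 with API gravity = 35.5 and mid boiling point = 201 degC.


CN = 0.016 * 35.5^2 + 0.192 * 201 - 44
CN = 20.164 + 38.592 - 44 = 14.756

14.756


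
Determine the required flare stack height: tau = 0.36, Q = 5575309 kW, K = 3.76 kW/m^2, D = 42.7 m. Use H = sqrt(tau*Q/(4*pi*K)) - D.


tau*Q/(4*pi*K) = 0.36 * 5575309 / (4 * pi * 3.76) = 42478.9
sqrt(42478.9) = 206.104
H = 206.104 - 42.7 = 163.4

163.4 m


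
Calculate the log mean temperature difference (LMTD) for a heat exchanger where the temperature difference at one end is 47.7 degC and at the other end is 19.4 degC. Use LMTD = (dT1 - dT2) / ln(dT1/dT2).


LMTD = (dT1 - dT2) / ln(dT1/dT2)
= (47.7 - 19.4) / ln(47.7 / 19.4) = 28.3 / 0.899658 = 31.46

31.46 degC


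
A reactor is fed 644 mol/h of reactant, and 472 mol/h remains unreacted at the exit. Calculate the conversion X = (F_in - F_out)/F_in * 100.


X = (F_in - F_out) / F_in * 100
Moles reacted = 644 - 472 = 172
X = 172 / 644 * 100
= 0.2671 * 100
= 26.71 %

26.71 %


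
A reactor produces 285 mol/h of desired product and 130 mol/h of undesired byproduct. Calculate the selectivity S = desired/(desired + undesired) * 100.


Selectivity = desired / (desired + undesired) * 100
Total products = 285 + 130 = 415 mol/h
S = 285 / 415 * 100
= 0.6867 * 100
= 68.67 %

68.67 %


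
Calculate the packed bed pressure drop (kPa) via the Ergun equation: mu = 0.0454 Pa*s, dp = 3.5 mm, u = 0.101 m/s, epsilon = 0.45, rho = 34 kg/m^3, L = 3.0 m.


dp = 3.5 mm = 0.0035 m
Viscous term = 150*0.0454*0.101*(1-0.45)^2 / (0.0035^2*0.45^3) = 186389
Inertial term = 1.75*34*0.101^2*(1-0.45) / (0.0035*0.45^3) = 1046.69
dP/L = 186389 + 1046.69 = 187436 Pa/m
dP = 187436 * 3.0 / 1000 = 562.3 kPa

562.3 kPa


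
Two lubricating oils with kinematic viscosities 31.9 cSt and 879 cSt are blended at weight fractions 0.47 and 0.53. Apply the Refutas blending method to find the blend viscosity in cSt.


Refutas method: VBN_i = 14.534*ln(ln(visc_i + 0.8)) + 10.975, blended linearly by mass fraction; since VBN is linear in VBI_i = ln(ln(visc_i + 0.8)) and the fractions sum to 1, blend VBI directly: visc = exp(exp(VBI_blend)) - 0.8
VBI_1 = ln(ln(31.9 + 0.8)) = 1.24915
VBI_2 = ln(ln(879 + 0.8)) = 1.91393
VBI_blend = 0.47 * 1.24915 + 0.53 * 1.91393 = 1.60148
visc_blend = exp(exp(1.60148)) - 0.8 = 141.8

141.8 cSt


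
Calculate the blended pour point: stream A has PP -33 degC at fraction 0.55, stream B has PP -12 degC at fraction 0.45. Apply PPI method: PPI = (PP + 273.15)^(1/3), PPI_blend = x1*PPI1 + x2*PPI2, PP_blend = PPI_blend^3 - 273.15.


PPI_1 = (-33 + 273.15)^(1/3) = 6.215759
PPI_2 = (-12 + 273.15)^(1/3) = 6.391901
PPI_blend = 0.55 * 6.215759 + 0.45 * 6.391901 = 6.295023
PP_blend = 6.295023^3 - 273.15 = 249.4549 - 273.15 = -23.7

-23.7 degC
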